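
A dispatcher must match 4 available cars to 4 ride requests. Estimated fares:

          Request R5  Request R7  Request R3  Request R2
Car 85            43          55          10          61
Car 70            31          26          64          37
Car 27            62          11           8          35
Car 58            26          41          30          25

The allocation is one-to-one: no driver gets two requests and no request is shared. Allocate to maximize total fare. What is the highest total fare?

This is the linear assignment problem.
Optimal: Car 85→Request R2 ($61), Car 70→Request R3 ($64), Car 27→Request R5 ($62), Car 58→Request R7 ($41) — total 61+64+62+41 = $228.
Column-greedy (each request in turn goes to its best remaining driver) gives $206, worse by 22.
Swapping Car 85↔Car 27 (Car 85→Request R5 $43, Car 27→Request R2 $35) loses 45.
Checked against all permutations: $228 is optimal.

Maximum total: $228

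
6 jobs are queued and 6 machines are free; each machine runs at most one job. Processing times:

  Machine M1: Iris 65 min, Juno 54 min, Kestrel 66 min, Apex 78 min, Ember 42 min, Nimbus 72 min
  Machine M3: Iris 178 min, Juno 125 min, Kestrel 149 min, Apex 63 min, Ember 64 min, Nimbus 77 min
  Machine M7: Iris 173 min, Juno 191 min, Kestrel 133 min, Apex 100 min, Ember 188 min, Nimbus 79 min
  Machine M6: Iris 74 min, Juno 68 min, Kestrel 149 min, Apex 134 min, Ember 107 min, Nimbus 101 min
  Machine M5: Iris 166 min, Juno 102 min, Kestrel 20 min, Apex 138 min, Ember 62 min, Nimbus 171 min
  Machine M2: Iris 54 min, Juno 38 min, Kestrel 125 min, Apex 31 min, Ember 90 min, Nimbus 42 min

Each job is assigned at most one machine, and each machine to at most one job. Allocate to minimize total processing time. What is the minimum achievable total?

Minimum total: 316 min

Optimal: Iris→Machine M6 (74 min), Juno→Machine M2 (38 min), Kestrel→Machine M5 (20 min), Apex→Machine M3 (63 min), Ember→Machine M1 (42 min), Nimbus→Machine M7 (79 min) — total 74+38+20+63+42+79 = 316 min.
Column-greedy (each machine in turn goes to its cheapest remaining job) gives 326 min, worse by 10.
Checked against all permutations: 316 min is optimal.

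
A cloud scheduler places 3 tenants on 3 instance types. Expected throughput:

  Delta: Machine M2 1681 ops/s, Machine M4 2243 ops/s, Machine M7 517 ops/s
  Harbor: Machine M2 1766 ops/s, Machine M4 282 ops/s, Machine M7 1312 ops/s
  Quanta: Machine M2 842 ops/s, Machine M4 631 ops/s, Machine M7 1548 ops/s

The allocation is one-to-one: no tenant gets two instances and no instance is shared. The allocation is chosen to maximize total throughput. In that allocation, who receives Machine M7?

Treat this as an assignment problem: match each tenant to one instance.
Optimal: Delta→Machine M4 (2243 ops/s), Harbor→Machine M2 (1766 ops/s), Quanta→Machine M7 (1548 ops/s) — total 2243+1766+1548 = 5557 ops/s.
Next-best assignment: Delta→Machine M4, Harbor→Machine M7, Quanta→Machine M2 = 4397 ops/s.
Swapping Delta↔Quanta (Delta→Machine M7 517 ops/s, Quanta→Machine M4 631 ops/s) loses 2643.

Quanta receives Machine M7.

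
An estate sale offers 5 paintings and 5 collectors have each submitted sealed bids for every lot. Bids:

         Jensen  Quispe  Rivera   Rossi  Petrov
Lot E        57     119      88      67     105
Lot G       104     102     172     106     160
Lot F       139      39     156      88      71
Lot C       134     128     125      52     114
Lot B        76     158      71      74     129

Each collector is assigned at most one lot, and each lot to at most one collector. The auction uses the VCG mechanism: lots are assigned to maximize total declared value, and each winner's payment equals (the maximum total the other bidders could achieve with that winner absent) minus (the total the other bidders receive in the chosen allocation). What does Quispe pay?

Quispe pays $8.

Efficient allocation: Jensen→Lot C ($134), Quispe→Lot B ($158), Rivera→Lot F ($156), Rossi→Lot E ($67), Petrov→Lot G ($160); total welfare W = $675.
Quispe receives Lot B at value $158, so the others get W − 158 = $517.
Without Quispe: best allocation of the remaining 4 bidders over all 5 lots is Jensen→Lot C ($134), Rivera→Lot F ($156), Rossi→Lot G ($106), Petrov→Lot B ($129), total $525.
VCG payment = (others' best without Quispe) − (others' welfare with Quispe) = 525 − 517 = $8.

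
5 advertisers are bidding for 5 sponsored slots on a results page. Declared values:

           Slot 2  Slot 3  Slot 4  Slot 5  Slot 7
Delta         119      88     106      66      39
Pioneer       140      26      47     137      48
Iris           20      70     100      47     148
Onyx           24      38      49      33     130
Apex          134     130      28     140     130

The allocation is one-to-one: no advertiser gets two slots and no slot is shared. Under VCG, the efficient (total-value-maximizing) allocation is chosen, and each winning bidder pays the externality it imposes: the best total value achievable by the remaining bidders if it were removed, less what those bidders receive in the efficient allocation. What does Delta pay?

Efficient allocation: Delta→Slot 2 ($119), Pioneer→Slot 5 ($137), Iris→Slot 4 ($100), Onyx→Slot 7 ($130), Apex→Slot 3 ($130); total welfare W = $616.
Delta receives Slot 2 at value $119, so the others get W − 119 = $497.
Without Delta: best allocation of the remaining 4 bidders over all 5 slots is Pioneer→Slot 2 ($140), Iris→Slot 4 ($100), Onyx→Slot 7 ($130), Apex→Slot 5 ($140), total $510.
VCG payment = (others' best without Delta) − (others' welfare with Delta) = 510 − 497 = $13.

Delta pays $13.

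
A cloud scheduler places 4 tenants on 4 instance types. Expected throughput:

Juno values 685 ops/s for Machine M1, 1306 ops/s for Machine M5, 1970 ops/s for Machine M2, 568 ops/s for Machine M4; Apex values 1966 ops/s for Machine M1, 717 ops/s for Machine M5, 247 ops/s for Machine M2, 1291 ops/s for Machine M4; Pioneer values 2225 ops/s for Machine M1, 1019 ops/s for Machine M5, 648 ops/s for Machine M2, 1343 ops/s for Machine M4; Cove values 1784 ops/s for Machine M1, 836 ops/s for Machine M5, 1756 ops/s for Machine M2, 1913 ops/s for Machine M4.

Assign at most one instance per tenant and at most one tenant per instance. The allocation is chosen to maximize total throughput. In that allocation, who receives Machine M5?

Pioneer receives Machine M5.

Optimal: Juno→Machine M2 (1970 ops/s), Apex→Machine M1 (1966 ops/s), Pioneer→Machine M5 (1019 ops/s), Cove→Machine M4 (1913 ops/s) — total 1970+1966+1019+1913 = 6868 ops/s.
Column-greedy (each instance in turn goes to its best remaining tenant) gives 6578 ops/s, worse by 290.
Next-best assignment: Juno→Machine M2, Apex→Machine M5, Pioneer→Machine M1, Cove→Machine M4 = 6825 ops/s.
Every other assignment is strictly worse.
Pioneer's own top instance is Machine M1 (2225 ops/s), but forcing Pioneer→Machine M1 and reassigning the rest optimally gives only 6825 ops/s — worse by 43.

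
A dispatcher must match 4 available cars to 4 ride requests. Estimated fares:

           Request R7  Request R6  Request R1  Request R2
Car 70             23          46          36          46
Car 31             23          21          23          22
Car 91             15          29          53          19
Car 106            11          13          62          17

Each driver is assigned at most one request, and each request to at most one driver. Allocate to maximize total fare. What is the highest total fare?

Max total: $160

This is the linear assignment problem.
Optimal: Car 70→Request R2 ($46), Car 31→Request R7 ($23), Car 91→Request R6 ($29), Car 106→Request R1 ($62) — total 46+23+29+62 = $160.
Swapping Car 91↔Car 31 (Car 91→Request R7 $15, Car 31→Request R6 $21) loses 16.
Every other assignment is strictly worse.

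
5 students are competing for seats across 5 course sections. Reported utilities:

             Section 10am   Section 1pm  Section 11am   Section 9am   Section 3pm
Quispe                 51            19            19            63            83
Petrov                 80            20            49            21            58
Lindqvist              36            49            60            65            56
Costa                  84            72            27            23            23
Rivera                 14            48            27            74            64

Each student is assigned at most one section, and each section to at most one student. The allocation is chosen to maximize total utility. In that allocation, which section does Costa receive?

Optimal: Quispe→Section 3pm (83 points), Petrov→Section 10am (80 points), Lindqvist→Section 11am (60 points), Costa→Section 1pm (72 points), Rivera→Section 9am (74 points) — total 83+80+60+72+74 = 369 points.
Column-greedy (each section in turn goes to its best remaining student) gives 339 points, worse by 30.
Checked against all permutations: 369 points is optimal.
Costa's own top section is Section 10am (84 points), but forcing Costa→Section 10am and reassigning the rest optimally gives only 339 points — worse by 30.

Costa receives Section 1pm.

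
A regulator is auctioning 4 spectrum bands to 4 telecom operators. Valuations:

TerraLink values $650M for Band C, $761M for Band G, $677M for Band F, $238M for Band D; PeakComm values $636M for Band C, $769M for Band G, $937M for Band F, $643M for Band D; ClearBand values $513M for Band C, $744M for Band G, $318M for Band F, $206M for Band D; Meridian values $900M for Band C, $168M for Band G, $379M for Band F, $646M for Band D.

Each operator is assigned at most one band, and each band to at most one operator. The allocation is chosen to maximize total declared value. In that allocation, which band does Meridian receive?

This is the linear assignment problem.
Optimal: TerraLink→Band C ($650M), PeakComm→Band F ($937M), ClearBand→Band G ($744M), Meridian→Band D ($646M) — total 650+937+744+646 = $2977M.
Row-greedy (each operator in turn takes its best remaining band) gives $2857M, worse by 120.
Swapping TerraLink↔Meridian (TerraLink→Band D $238M, Meridian→Band C $900M) loses 158.
Meridian's own top band is Band C ($900M), but forcing Meridian→Band C and reassigning the rest optimally gives only $2964M — worse by 13.

Meridian receives Band D.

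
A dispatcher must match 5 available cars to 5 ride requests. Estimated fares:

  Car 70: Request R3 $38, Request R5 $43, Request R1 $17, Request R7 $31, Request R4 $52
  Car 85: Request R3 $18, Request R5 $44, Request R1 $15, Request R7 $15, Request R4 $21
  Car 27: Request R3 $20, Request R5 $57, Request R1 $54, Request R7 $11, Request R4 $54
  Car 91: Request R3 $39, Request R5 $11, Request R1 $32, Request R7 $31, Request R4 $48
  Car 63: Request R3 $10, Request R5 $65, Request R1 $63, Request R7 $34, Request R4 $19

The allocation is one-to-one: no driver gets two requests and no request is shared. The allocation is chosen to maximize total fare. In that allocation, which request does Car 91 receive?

This is a one-to-one assignment (maximum-weight bipartite matching).
Optimal: Car 70→Request R7 ($31), Car 85→Request R5 ($44), Car 27→Request R4 ($54), Car 91→Request R3 ($39), Car 63→Request R1 ($63) — total 31+44+54+39+63 = $231.
Column-greedy (each request in turn goes to its best remaining driver) gives $210, worse by 21.
Next-best assignment: Car 70→Request R3, Car 85→Request R5, Car 27→Request R4, Car 91→Request R7, Car 63→Request R1 = $230.
Swapping Car 85↔Car 63 (Car 85→Request R1 $15, Car 63→Request R5 $65) loses 27.
Car 91's own top request is Request R4 ($48), but forcing Car 91→Request R4 and reassigning the rest optimally gives only $221 — worse by 10.

Car 91 receives Request R3.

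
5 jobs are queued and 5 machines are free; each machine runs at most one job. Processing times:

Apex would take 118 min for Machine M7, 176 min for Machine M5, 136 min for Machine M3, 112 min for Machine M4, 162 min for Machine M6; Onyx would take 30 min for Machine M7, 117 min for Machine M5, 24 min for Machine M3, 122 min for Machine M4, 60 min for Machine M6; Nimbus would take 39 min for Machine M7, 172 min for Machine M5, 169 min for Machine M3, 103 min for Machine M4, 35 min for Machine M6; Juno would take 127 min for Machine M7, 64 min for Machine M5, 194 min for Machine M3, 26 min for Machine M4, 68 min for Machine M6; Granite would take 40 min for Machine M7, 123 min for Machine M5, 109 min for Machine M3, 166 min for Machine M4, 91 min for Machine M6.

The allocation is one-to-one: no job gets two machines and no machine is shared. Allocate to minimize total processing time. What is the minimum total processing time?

Min total: 275 min

This is a one-to-one assignment (minimum-cost bipartite matching).
Optimal: Apex→Machine M4 (112 min), Onyx→Machine M3 (24 min), Nimbus→Machine M6 (35 min), Juno→Machine M5 (64 min), Granite→Machine M7 (40 min) — total 112+24+35+64+40 = 275 min.
Column-greedy (each machine in turn goes to its cheapest remaining job) gives 468 min, worse by 193.
Next-best assignment: Apex→Machine M5, Onyx→Machine M3, Nimbus→Machine M6, Juno→Machine M4, Granite→Machine M7 = 301 min.
Checked against all permutations: 275 min is optimal.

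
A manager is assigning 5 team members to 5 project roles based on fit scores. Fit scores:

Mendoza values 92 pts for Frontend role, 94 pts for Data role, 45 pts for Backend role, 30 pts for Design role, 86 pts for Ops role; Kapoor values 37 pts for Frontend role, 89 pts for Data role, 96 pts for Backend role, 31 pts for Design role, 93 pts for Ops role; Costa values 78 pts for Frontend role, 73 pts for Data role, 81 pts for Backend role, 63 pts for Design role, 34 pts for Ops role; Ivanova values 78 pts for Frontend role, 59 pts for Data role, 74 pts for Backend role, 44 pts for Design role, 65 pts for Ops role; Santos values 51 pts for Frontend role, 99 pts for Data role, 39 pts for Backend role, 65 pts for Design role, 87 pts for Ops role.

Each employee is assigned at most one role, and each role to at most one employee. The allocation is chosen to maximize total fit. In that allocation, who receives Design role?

Optimal: Mendoza→Ops role (86 pts), Kapoor→Backend role (96 pts), Costa→Design role (63 pts), Ivanova→Frontend role (78 pts), Santos→Data role (99 pts) — total 86+96+63+78+99 = 422 pts.
Column-greedy (each role in turn goes to its best remaining employee) gives 415 pts, worse by 7.
Next-best assignment: Mendoza→Frontend role, Kapoor→Ops role, Costa→Design role, Ivanova→Backend role, Santos→Data role = 421 pts.
Swapping Ivanova↔Costa (Ivanova→Design role 44 pts, Costa→Frontend role 78 pts) loses 19.
Costa's own top role is Backend role (81 pts), but forcing Costa→Backend role and reassigning the rest optimally gives only 411 pts — worse by 11.

Costa receives Design role.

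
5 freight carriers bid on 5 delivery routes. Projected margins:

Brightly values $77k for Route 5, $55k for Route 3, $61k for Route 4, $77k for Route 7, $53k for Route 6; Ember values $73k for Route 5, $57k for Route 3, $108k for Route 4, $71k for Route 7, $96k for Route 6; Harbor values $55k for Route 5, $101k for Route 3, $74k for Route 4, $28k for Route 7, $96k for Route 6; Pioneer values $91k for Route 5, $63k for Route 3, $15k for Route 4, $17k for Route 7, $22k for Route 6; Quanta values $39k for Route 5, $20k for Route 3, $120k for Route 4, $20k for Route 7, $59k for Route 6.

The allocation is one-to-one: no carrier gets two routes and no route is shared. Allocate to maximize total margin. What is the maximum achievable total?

Treat this as an assignment problem: match each carrier to one route.
Optimal: Brightly→Route 7 ($77k), Ember→Route 6 ($96k), Harbor→Route 3 ($101k), Pioneer→Route 5 ($91k), Quanta→Route 4 ($120k) — total 77+96+101+91+120 = $485k.
Next-best assignment: Brightly→Route 7, Ember→Route 3, Harbor→Route 6, Pioneer→Route 5, Quanta→Route 4 = $441k.
Swapping Brightly↔Quanta (Brightly→Route 4 $61k, Quanta→Route 7 $20k) loses 116.

Max total: $485k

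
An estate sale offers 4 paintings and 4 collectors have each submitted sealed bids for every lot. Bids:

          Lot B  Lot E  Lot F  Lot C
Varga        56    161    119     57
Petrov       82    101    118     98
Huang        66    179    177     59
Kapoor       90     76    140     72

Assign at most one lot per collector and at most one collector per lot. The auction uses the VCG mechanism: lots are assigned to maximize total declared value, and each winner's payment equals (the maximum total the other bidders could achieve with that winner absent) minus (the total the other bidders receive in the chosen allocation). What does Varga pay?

Varga pays $52.

Efficient allocation: Varga→Lot E ($161), Petrov→Lot C ($98), Huang→Lot F ($177), Kapoor→Lot B ($90); total welfare W = $526.
Varga receives Lot E at value $161, so the others get W − 161 = $365.
Without Varga: best allocation of the remaining 3 bidders over all 4 lots is Petrov→Lot C ($98), Huang→Lot E ($179), Kapoor→Lot F ($140), total $417.
VCG payment = (others' best without Varga) − (others' welfare with Varga) = 417 − 365 = $52.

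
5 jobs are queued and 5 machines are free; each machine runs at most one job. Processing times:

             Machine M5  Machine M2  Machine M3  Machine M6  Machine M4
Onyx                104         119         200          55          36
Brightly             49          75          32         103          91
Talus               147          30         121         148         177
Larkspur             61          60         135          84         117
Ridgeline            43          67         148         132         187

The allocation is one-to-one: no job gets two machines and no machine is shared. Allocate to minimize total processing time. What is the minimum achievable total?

Optimal: Onyx→Machine M4 (36 min), Brightly→Machine M3 (32 min), Talus→Machine M2 (30 min), Larkspur→Machine M6 (84 min), Ridgeline→Machine M5 (43 min) — total 36+32+30+84+43 = 225 min.
Column-greedy (each machine in turn goes to its cheapest remaining job) gives 277 min, worse by 52.
Next-best assignment: Onyx→Machine M6, Brightly→Machine M3, Talus→Machine M2, Larkspur→Machine M4, Ridgeline→Machine M5 = 277 min.
No other one-to-one assignment undercuts 225 min.

Min total: 225 min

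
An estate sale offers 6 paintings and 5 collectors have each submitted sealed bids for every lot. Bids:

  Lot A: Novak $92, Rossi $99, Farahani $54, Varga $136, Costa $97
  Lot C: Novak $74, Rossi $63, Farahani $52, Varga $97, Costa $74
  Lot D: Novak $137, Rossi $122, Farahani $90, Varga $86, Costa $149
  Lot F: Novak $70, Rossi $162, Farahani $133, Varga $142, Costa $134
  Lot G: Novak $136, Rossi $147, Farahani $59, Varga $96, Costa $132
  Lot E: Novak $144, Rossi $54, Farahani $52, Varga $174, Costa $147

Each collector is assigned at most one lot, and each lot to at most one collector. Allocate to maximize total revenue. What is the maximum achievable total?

Max total: $709

This is a one-to-one assignment (maximum-weight bipartite matching).
Optimal: Novak→Lot E ($144), Rossi→Lot G ($147), Farahani→Lot F ($133), Varga→Lot A ($136), Costa→Lot D ($149) — total 144+147+133+136+149 = $709.
Column-greedy (each lot in turn goes to its best remaining collector) gives $580, worse by 129.
Next-best assignment: Novak→Lot D, Rossi→Lot G, Farahani→Lot F, Varga→Lot A, Costa→Lot E = $700.
Swapping Costa↔Rossi (Costa→Lot G $132, Rossi→Lot D $122) loses 42.
No other one-to-one assignment exceeds $709.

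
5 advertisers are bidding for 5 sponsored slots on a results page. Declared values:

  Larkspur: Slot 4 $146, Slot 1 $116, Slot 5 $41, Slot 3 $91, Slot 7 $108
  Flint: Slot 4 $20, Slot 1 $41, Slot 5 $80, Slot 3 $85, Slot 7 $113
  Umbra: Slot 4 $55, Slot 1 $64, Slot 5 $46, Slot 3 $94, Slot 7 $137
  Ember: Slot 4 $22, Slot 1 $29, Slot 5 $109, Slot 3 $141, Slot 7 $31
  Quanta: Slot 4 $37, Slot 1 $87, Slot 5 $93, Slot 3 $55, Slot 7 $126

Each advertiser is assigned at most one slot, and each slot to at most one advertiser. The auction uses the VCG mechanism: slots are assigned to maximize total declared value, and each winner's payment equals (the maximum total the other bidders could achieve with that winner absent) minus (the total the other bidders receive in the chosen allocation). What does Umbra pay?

Efficient allocation: Larkspur→Slot 4 ($146), Flint→Slot 5 ($80), Umbra→Slot 7 ($137), Ember→Slot 3 ($141), Quanta→Slot 1 ($87); total welfare W = $591.
Umbra receives Slot 7 at value $137, so the others get W − 137 = $454.
Without Umbra: best allocation of the remaining 4 bidders over all 5 slots is Larkspur→Slot 4 ($146), Flint→Slot 5 ($80), Ember→Slot 3 ($141), Quanta→Slot 7 ($126), total $493.
VCG payment = (others' best without Umbra) − (others' welfare with Umbra) = 493 − 454 = $39.

Umbra pays $39.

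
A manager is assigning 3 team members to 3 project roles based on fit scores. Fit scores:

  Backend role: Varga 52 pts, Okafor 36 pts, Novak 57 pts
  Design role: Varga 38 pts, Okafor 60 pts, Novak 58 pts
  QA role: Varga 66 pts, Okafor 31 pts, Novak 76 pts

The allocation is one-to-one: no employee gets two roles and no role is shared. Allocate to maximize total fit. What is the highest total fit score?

Optimal: Varga→Backend role (52 pts), Okafor→Design role (60 pts), Novak→QA role (76 pts) — total 52+60+76 = 188 pts.
Column-greedy (each role in turn goes to its best remaining employee) gives 183 pts, worse by 5.
No other one-to-one assignment exceeds 188 pts.

Maximum total: 188 pts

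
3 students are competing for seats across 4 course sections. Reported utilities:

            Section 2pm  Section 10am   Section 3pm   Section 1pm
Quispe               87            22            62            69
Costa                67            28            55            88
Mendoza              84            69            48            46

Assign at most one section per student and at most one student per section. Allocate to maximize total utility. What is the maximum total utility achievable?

Optimal: Quispe→Section 2pm (87 points), Costa→Section 1pm (88 points), Mendoza→Section 10am (69 points) — total 87+88+69 = 244 points.
Column-greedy (each section in turn goes to its best remaining student) gives 211 points, worse by 33.
Swapping Costa↔Mendoza (Costa→Section 10am 28 points, Mendoza→Section 1pm 46 points) loses 83.

Maximum total: 244 points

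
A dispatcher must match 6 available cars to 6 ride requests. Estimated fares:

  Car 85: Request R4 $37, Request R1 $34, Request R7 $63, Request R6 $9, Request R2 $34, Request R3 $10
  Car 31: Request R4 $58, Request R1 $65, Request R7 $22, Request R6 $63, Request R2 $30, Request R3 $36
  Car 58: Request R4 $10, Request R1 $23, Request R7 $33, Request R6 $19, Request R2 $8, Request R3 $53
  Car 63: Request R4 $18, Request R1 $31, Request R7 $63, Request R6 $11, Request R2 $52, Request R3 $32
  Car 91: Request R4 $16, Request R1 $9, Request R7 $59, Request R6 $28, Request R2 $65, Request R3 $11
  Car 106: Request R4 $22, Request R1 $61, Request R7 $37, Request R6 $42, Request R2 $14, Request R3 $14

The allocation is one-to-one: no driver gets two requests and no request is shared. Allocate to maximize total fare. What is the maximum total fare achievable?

This is the linear assignment problem.
Optimal: Car 85→Request R4 ($37), Car 31→Request R6 ($63), Car 58→Request R3 ($53), Car 63→Request R7 ($63), Car 91→Request R2 ($65), Car 106→Request R1 ($61) — total 37+63+53+63+65+61 = $342.
Row-greedy (each driver in turn takes its best remaining request) gives $283, worse by 59.

Maximum total: $342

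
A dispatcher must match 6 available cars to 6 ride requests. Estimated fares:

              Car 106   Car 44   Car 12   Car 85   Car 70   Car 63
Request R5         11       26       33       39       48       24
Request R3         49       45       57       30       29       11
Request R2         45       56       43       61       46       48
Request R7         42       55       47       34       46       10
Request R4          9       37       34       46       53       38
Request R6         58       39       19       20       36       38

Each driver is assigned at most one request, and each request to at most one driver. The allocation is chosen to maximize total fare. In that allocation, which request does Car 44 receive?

Optimal: Car 106→Request R6 ($58), Car 44→Request R7 ($55), Car 12→Request R3 ($57), Car 85→Request R2 ($61), Car 70→Request R5 ($48), Car 63→Request R4 ($38) — total 58+55+57+61+48+38 = $317.
Max-entry greedy (repeatedly take the single best remaining cell) gives $308, worse by 9.
Next-best assignment: Car 106→Request R6, Car 44→Request R7, Car 12→Request R3, Car 85→Request R4, Car 70→Request R5, Car 63→Request R2 = $312.
Checked against all permutations: $317 is optimal.
Car 44's own top request is Request R2 ($56), but forcing Car 44→Request R2 and reassigning the rest optimally gives only $294 — worse by 23.

Car 44 receives Request R7.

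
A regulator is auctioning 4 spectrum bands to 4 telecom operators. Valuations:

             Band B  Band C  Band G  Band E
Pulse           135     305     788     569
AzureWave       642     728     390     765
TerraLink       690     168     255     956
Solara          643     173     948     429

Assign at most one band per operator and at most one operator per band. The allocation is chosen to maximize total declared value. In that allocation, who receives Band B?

Solara receives Band B.

Optimal: Pulse→Band G ($788M), AzureWave→Band C ($728M), TerraLink→Band E ($956M), Solara→Band B ($643M) — total 788+728+956+643 = $3115M.
Row-greedy (each operator in turn takes its best remaining band) gives $2416M, worse by 699.
Next-best assignment: Pulse→Band E, AzureWave→Band C, TerraLink→Band B, Solara→Band G = $2935M.
Swapping TerraLink↔AzureWave (TerraLink→Band C $168M, AzureWave→Band E $765M) loses 751.
No other one-to-one assignment exceeds $3115M.
Solara's own top band is Band G ($948M), but forcing Solara→Band G and reassigning the rest optimally gives only $2935M — worse by 180.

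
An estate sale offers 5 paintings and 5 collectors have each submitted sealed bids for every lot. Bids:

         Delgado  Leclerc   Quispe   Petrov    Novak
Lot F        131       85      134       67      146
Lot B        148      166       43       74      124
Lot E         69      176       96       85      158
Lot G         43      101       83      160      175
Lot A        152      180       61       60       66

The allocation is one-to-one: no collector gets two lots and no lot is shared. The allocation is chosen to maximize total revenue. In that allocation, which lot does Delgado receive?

Delgado receives Lot B.

Optimal: Delgado→Lot B ($148), Leclerc→Lot A ($180), Quispe→Lot F ($134), Petrov→Lot G ($160), Novak→Lot E ($158) — total 148+180+134+160+158 = $780.
Row-greedy (each collector in turn takes its best remaining lot) gives $746, worse by 34.
Swapping Delgado↔Novak (Delgado→Lot E $69, Novak→Lot B $124) loses 113.
No other one-to-one assignment exceeds $780.
Delgado's own top lot is Lot A ($152), but forcing Delgado→Lot A and reassigning the rest optimally gives only $770 — worse by 10.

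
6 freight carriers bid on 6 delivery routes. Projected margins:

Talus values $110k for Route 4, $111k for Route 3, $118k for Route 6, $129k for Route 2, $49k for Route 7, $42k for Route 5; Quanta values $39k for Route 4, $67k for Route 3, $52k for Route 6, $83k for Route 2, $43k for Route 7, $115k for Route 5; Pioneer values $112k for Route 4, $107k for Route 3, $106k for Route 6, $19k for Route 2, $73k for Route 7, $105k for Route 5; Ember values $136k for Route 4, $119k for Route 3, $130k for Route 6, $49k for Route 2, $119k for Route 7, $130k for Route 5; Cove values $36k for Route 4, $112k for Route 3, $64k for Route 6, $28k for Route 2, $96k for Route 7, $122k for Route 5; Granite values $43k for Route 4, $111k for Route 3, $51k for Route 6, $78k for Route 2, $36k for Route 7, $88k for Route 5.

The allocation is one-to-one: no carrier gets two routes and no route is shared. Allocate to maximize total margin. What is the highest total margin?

Max total: $693k

Optimal: Talus→Route 2 ($129k), Quanta→Route 5 ($115k), Pioneer→Route 4 ($112k), Ember→Route 6 ($130k), Cove→Route 7 ($96k), Granite→Route 3 ($111k) — total 129+115+112+130+96+111 = $693k.
Row-greedy (each carrier in turn takes its best remaining route) gives $634k, worse by 59.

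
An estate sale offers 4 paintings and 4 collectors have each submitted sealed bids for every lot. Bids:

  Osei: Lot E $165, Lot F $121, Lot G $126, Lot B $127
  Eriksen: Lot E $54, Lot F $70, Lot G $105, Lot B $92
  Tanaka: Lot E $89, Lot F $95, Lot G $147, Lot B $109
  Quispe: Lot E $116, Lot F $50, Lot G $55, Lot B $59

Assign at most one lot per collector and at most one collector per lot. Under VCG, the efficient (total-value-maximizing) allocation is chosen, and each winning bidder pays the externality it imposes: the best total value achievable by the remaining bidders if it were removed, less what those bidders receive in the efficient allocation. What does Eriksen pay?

Efficient allocation: Osei→Lot F ($121), Eriksen→Lot B ($92), Tanaka→Lot G ($147), Quispe→Lot E ($116); total welfare W = $476.
Eriksen receives Lot B at value $92, so the others get W − 92 = $384.
Without Eriksen: best allocation of the remaining 3 bidders over all 4 lots is Osei→Lot B ($127), Tanaka→Lot G ($147), Quispe→Lot E ($116), total $390.
VCG payment = (others' best without Eriksen) − (others' welfare with Eriksen) = 390 − 384 = $6.

Eriksen pays $6.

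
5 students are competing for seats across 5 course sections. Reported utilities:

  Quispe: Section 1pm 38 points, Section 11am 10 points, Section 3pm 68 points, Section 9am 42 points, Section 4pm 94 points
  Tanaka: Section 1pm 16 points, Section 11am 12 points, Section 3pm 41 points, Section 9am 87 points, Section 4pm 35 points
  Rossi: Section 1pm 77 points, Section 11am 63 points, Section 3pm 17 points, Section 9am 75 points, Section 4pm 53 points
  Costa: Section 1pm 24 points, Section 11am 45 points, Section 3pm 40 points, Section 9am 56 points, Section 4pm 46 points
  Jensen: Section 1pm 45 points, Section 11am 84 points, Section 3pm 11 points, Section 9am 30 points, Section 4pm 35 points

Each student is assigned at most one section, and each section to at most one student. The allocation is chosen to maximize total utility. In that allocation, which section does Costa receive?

Optimal: Quispe→Section 4pm (94 points), Tanaka→Section 9am (87 points), Rossi→Section 1pm (77 points), Costa→Section 3pm (40 points), Jensen→Section 11am (84 points) — total 94+87+77+40+84 = 382 points.
Costa's own top section is Section 9am (56 points), but forcing Costa→Section 9am and reassigning the rest optimally gives only 352 points — worse by 30.

Costa receives Section 3pm.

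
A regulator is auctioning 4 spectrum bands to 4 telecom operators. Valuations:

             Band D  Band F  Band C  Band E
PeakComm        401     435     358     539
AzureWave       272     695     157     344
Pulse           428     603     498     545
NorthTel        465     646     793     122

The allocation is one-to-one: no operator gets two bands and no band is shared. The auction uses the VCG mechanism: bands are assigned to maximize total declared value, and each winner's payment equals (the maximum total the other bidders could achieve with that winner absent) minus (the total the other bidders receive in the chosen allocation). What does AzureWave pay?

AzureWave pays $175M.

Efficient allocation: PeakComm→Band E ($539M), AzureWave→Band F ($695M), Pulse→Band D ($428M), NorthTel→Band C ($793M); total welfare W = $2455M.
AzureWave receives Band F at value $695M, so the others get W − 695 = $1760M.
Without AzureWave: best allocation of the remaining 3 bidders over all 4 bands is PeakComm→Band E ($539M), Pulse→Band F ($603M), NorthTel→Band C ($793M), total $1935M.
VCG payment = (others' best without AzureWave) − (others' welfare with AzureWave) = 1935 − 1760 = $175M.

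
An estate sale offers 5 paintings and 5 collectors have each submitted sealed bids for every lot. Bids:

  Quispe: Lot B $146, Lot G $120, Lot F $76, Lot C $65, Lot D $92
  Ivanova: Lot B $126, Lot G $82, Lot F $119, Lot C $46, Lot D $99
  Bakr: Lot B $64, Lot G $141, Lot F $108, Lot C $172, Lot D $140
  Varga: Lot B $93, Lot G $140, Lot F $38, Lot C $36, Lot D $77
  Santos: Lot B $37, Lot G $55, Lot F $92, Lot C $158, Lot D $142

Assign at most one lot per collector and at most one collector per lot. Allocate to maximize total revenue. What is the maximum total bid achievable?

Maximum total: $719

Optimal: Quispe→Lot B ($146), Ivanova→Lot F ($119), Bakr→Lot C ($172), Varga→Lot G ($140), Santos→Lot D ($142) — total 146+119+172+140+142 = $719.
Column-greedy (each lot in turn goes to its best remaining collector) gives $641, worse by 78.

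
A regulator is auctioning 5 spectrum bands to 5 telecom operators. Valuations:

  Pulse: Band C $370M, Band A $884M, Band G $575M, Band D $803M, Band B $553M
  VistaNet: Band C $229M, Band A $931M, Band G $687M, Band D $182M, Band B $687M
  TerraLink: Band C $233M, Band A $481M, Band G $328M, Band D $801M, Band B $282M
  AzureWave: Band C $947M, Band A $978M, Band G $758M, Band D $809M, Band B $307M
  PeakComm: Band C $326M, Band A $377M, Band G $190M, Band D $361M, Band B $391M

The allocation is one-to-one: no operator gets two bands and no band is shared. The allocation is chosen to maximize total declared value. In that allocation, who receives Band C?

AzureWave receives Band C.

Treat this as an assignment problem: match each operator to one band.
Optimal: Pulse→Band A ($884M), VistaNet→Band G ($687M), TerraLink→Band D ($801M), AzureWave→Band C ($947M), PeakComm→Band B ($391M) — total 884+687+801+947+391 = $3710M.
Column-greedy (each band in turn goes to its best remaining operator) gives $3645M, worse by 65.
Checked against all permutations: $3710M is optimal.
AzureWave's own top band is Band A ($978M), but forcing AzureWave→Band A and reassigning the rest optimally gives only $3367M — worse by 343.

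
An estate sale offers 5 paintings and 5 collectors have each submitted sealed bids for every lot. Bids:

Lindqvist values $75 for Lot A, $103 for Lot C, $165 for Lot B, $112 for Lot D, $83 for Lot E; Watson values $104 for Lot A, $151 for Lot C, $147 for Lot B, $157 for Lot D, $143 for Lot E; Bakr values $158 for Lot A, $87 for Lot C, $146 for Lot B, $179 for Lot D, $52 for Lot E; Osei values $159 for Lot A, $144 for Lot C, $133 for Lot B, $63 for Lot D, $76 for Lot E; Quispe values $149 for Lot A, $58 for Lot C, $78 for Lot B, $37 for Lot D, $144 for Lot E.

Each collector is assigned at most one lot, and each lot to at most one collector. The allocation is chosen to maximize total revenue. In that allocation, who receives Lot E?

Quispe receives Lot E.

Optimal: Lindqvist→Lot B ($165), Watson→Lot C ($151), Bakr→Lot D ($179), Osei→Lot A ($159), Quispe→Lot E ($144) — total 165+151+179+159+144 = $798.
Row-greedy (each collector in turn takes its best remaining lot) gives $768, worse by 30.
Quispe's own top lot is Lot A ($149), but forcing Quispe→Lot A and reassigning the rest optimally gives only $780 — worse by 18.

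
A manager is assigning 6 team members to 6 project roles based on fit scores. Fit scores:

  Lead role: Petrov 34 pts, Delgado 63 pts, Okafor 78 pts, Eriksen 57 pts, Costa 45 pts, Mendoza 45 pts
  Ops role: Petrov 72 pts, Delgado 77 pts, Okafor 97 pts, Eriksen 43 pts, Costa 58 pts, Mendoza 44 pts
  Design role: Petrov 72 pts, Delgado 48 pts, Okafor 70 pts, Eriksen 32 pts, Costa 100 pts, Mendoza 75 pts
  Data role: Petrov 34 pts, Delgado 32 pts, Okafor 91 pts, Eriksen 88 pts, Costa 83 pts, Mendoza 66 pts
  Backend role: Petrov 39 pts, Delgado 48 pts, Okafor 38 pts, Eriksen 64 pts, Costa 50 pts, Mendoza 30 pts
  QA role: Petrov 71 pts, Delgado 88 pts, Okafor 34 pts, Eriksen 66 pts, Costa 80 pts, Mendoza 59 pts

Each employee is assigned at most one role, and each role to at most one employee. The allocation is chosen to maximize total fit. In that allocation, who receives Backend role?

Optimal: Petrov→Ops role (72 pts), Delgado→QA role (88 pts), Okafor→Lead role (78 pts), Eriksen→Backend role (64 pts), Costa→Design role (100 pts), Mendoza→Data role (66 pts) — total 72+88+78+64+100+66 = 468 pts.
Max-entry greedy (repeatedly take the single best remaining cell) gives 457 pts, worse by 11.
Swapping Okafor↔Eriksen (Okafor→Backend role 38 pts, Eriksen→Lead role 57 pts) loses 47.
No other one-to-one assignment exceeds 468 pts.
Eriksen's own top role is Data role (88 pts), but forcing Eriksen→Data role and reassigning the rest optimally gives only 457 pts — worse by 11.

Eriksen receives Backend role.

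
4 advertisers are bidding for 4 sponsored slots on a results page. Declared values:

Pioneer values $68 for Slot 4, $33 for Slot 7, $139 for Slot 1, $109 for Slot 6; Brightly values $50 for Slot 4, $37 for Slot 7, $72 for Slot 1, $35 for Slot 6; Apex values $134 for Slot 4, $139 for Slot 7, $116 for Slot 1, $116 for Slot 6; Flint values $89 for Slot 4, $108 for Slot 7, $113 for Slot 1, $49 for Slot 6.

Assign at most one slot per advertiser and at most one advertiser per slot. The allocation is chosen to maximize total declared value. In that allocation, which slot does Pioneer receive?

Pioneer receives Slot 6.

Optimal: Pioneer→Slot 6 ($109), Brightly→Slot 1 ($72), Apex→Slot 4 ($134), Flint→Slot 7 ($108) — total 109+72+134+108 = $423.
Row-greedy (each advertiser in turn takes its best remaining slot) gives $377, worse by 46.
Next-best assignment: Pioneer→Slot 1, Brightly→Slot 6, Apex→Slot 4, Flint→Slot 7 = $416.
No other one-to-one assignment exceeds $423.
Pioneer's own top slot is Slot 1 ($139), but forcing Pioneer→Slot 1 and reassigning the rest optimally gives only $416 — worse by 7.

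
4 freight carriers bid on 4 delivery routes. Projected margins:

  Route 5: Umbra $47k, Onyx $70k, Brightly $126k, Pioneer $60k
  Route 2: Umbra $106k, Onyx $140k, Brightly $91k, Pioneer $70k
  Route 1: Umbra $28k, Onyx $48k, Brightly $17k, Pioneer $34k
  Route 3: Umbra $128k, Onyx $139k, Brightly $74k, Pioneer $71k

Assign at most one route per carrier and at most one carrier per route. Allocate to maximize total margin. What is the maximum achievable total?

Treat this as an assignment problem: match each carrier to one route.
Optimal: Umbra→Route 3 ($128k), Onyx→Route 2 ($140k), Brightly→Route 5 ($126k), Pioneer→Route 1 ($34k) — total 128+140+126+34 = $428k.
Swapping Brightly↔Onyx (Brightly→Route 2 $91k, Onyx→Route 5 $70k) loses 105.
Checked against all permutations: $428k is optimal.

Maximum total: $428k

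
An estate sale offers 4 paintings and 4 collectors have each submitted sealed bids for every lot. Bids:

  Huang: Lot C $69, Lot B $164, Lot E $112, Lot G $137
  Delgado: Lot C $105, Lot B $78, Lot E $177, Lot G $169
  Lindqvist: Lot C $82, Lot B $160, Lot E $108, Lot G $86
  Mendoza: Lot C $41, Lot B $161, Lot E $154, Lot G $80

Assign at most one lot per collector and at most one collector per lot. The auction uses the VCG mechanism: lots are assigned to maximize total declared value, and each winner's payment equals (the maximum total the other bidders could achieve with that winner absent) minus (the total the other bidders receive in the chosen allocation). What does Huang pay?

Huang pays $78.

Efficient allocation: Huang→Lot B ($164), Delgado→Lot G ($169), Lindqvist→Lot C ($82), Mendoza→Lot E ($154); total welfare W = $569.
Huang receives Lot B at value $164, so the others get W − 164 = $405.
Without Huang: best allocation of the remaining 3 bidders over all 4 lots is Delgado→Lot G ($169), Lindqvist→Lot B ($160), Mendoza→Lot E ($154), total $483.
VCG payment = (others' best without Huang) − (others' welfare with Huang) = 483 − 405 = $78.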